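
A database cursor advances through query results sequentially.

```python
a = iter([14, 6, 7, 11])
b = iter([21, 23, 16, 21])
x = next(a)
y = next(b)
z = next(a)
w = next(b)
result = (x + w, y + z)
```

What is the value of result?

Step 1: a iterates [14, 6, 7, 11], b iterates [21, 23, 16, 21].
Step 2: x = next(a) = 14, y = next(b) = 21.
Step 3: z = next(a) = 6, w = next(b) = 23.
Step 4: result = (14 + 23, 21 + 6) = (37, 27).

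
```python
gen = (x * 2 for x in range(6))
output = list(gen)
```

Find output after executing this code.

Step 1: For each x in range(6), compute x*2:
  x=0: 0*2 = 0
  x=1: 1*2 = 2
  x=2: 2*2 = 4
  x=3: 3*2 = 6
  x=4: 4*2 = 8
  x=5: 5*2 = 10
Therefore output = [0, 2, 4, 6, 8, 10].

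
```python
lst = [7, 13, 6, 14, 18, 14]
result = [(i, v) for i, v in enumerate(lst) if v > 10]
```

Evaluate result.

Step 1: Filter enumerate([7, 13, 6, 14, 18, 14]) keeping v > 10:
  (0, 7): 7 <= 10, excluded
  (1, 13): 13 > 10, included
  (2, 6): 6 <= 10, excluded
  (3, 14): 14 > 10, included
  (4, 18): 18 > 10, included
  (5, 14): 14 > 10, included
Therefore result = [(1, 13), (3, 14), (4, 18), (5, 14)].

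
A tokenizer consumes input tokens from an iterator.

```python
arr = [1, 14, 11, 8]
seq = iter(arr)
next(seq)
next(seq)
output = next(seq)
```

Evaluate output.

Step 1: Create iterator over [1, 14, 11, 8].
Step 2: next() consumes 1.
Step 3: next() consumes 14.
Step 4: next() returns 11.
Therefore output = 11.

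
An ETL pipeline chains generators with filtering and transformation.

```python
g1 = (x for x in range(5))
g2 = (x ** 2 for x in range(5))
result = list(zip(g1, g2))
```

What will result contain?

Step 1: g1 produces [0, 1, 2, 3, 4].
Step 2: g2 produces [0, 1, 4, 9, 16].
Step 3: zip pairs them: [(0, 0), (1, 1), (2, 4), (3, 9), (4, 16)].
Therefore result = [(0, 0), (1, 1), (2, 4), (3, 9), (4, 16)].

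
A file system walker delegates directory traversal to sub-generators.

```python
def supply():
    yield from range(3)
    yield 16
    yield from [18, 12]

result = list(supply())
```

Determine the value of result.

Step 1: Trace yields in order:
  yield 0
  yield 1
  yield 2
  yield 16
  yield 18
  yield 12
Therefore result = [0, 1, 2, 16, 18, 12].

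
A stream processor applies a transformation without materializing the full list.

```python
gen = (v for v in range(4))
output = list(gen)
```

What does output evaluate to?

Step 1: Generator expression iterates range(4): [0, 1, 2, 3].
Step 2: list() collects all values.
Therefore output = [0, 1, 2, 3].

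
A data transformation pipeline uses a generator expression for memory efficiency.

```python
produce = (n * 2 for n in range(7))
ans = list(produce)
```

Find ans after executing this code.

Step 1: For each n in range(7), compute n*2:
  n=0: 0*2 = 0
  n=1: 1*2 = 2
  n=2: 2*2 = 4
  n=3: 3*2 = 6
  n=4: 4*2 = 8
  n=5: 5*2 = 10
  n=6: 6*2 = 12
Therefore ans = [0, 2, 4, 6, 8, 10, 12].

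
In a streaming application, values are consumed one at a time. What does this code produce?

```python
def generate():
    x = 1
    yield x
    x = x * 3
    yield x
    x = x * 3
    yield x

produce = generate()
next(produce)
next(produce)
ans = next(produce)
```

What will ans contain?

Step 1: Trace through generator execution:
  Yield 1: x starts at 1, yield 1
  Yield 2: x = 1 * 3 = 3, yield 3
  Yield 3: x = 3 * 3 = 9, yield 9
Step 2: First next() gets 1, second next() gets the second value, third next() yields 9.
Therefore ans = 9.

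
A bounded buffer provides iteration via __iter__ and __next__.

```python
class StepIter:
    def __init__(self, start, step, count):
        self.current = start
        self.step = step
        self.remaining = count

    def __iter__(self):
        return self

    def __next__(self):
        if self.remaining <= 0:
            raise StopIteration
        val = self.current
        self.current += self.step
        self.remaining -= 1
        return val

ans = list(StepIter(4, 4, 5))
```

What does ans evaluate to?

Step 1: StepIter starts at 4, increments by 4, for 5 steps:
  Yield 4, then current += 4
  Yield 8, then current += 4
  Yield 12, then current += 4
  Yield 16, then current += 4
  Yield 20, then current += 4
Therefore ans = [4, 8, 12, 16, 20].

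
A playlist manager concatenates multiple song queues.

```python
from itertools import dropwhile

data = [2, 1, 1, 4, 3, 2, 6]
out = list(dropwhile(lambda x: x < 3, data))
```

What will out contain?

Step 1: dropwhile drops elements while < 3:
  2 < 3: dropped
  1 < 3: dropped
  1 < 3: dropped
  4: kept (dropping stopped)
Step 2: Remaining elements kept regardless of condition.
Therefore out = [4, 3, 2, 6].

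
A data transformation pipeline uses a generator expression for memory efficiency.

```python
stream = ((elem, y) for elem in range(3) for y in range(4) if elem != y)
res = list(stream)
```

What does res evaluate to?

Step 1: Nested generator over range(3) x range(4) where elem != y:
  (0, 0): excluded (elem == y)
  (0, 1): included
  (0, 2): included
  (0, 3): included
  (1, 0): included
  (1, 1): excluded (elem == y)
  (1, 2): included
  (1, 3): included
  (2, 0): included
  (2, 1): included
  (2, 2): excluded (elem == y)
  (2, 3): included
Therefore res = [(0, 1), (0, 2), (0, 3), (1, 0), (1, 2), (1, 3), (2, 0), (2, 1), (2, 3)].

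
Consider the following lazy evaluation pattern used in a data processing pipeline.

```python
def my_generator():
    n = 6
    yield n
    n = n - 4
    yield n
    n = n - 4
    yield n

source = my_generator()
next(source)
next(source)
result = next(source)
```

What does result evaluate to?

Step 1: Trace through generator execution:
  Yield 1: n starts at 6, yield 6
  Yield 2: n = 6 - 4 = 2, yield 2
  Yield 3: n = 2 - 4 = -2, yield -2
Step 2: First next() gets 6, second next() gets the second value, third next() yields -2.
Therefore result = -2.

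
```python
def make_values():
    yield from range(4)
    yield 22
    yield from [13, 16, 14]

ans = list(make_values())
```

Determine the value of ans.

Step 1: Trace yields in order:
  yield 0
  yield 1
  yield 2
  yield 3
  yield 22
  yield 13
  yield 16
  yield 14
Therefore ans = [0, 1, 2, 3, 22, 13, 16, 14].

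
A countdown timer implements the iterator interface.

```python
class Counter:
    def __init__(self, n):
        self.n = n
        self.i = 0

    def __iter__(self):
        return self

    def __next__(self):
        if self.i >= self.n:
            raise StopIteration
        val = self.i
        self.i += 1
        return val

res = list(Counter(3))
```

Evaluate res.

Step 1: Counter(3) creates an iterator counting 0 to 2.
Step 2: list() consumes all values: [0, 1, 2].
Therefore res = [0, 1, 2].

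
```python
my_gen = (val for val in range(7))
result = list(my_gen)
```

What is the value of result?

Step 1: Generator expression iterates range(7): [0, 1, 2, 3, 4, 5, 6].
Step 2: list() collects all values.
Therefore result = [0, 1, 2, 3, 4, 5, 6].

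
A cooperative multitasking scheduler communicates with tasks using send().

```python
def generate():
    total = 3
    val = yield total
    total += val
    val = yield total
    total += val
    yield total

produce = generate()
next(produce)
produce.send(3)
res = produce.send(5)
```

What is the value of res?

Step 1: next() -> yield total=3.
Step 2: send(3) -> val=3, total = 3+3 = 6, yield 6.
Step 3: send(5) -> val=5, total = 6+5 = 11, yield 11.
Therefore res = 11.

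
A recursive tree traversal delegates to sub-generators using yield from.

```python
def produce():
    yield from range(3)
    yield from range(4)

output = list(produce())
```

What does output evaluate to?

Step 1: Trace yields in order:
  yield 0
  yield 1
  yield 2
  yield 0
  yield 1
  yield 2
  yield 3
Therefore output = [0, 1, 2, 0, 1, 2, 3].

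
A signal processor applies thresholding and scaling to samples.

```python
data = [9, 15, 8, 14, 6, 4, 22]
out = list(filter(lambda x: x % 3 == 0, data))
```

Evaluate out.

Step 1: Filter elements divisible by 3:
  9 % 3 = 0: kept
  15 % 3 = 0: kept
  8 % 3 = 2: removed
  14 % 3 = 2: removed
  6 % 3 = 0: kept
  4 % 3 = 1: removed
  22 % 3 = 1: removed
Therefore out = [9, 15, 6].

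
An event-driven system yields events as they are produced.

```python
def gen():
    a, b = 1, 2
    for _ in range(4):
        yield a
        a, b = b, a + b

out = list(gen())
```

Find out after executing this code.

Step 1: Fibonacci-like sequence starting with a=1, b=2:
  Iteration 1: yield a=1, then a,b = 2,3
  Iteration 2: yield a=2, then a,b = 3,5
  Iteration 3: yield a=3, then a,b = 5,8
  Iteration 4: yield a=5, then a,b = 8,13
Therefore out = [1, 2, 3, 5].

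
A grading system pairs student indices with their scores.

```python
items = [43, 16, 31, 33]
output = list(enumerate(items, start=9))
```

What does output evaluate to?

Step 1: enumerate with start=9:
  (9, 43)
  (10, 16)
  (11, 31)
  (12, 33)
Therefore output = [(9, 43), (10, 16), (11, 31), (12, 33)].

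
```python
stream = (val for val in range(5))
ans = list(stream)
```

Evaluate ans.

Step 1: Generator expression iterates range(5): [0, 1, 2, 3, 4].
Step 2: list() collects all values.
Therefore ans = [0, 1, 2, 3, 4].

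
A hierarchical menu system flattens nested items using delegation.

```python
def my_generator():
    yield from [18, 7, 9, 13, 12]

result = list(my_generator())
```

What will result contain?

Step 1: yield from delegates to the iterable, yielding each element.
Step 2: Collected values: [18, 7, 9, 13, 12].
Therefore result = [18, 7, 9, 13, 12].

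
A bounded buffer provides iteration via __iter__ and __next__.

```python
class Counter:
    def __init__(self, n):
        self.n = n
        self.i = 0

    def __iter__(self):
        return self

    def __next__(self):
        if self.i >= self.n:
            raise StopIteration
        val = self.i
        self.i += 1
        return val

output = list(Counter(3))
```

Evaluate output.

Step 1: Counter(3) creates an iterator counting 0 to 2.
Step 2: list() consumes all values: [0, 1, 2].
Therefore output = [0, 1, 2].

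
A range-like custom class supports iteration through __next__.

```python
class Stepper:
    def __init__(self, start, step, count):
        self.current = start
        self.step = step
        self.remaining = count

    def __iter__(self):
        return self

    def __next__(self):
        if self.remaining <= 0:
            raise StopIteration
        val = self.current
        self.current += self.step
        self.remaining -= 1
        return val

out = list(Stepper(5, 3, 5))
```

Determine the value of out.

Step 1: Stepper starts at 5, increments by 3, for 5 steps:
  Yield 5, then current += 3
  Yield 8, then current += 3
  Yield 11, then current += 3
  Yield 14, then current += 3
  Yield 17, then current += 3
Therefore out = [5, 8, 11, 14, 17].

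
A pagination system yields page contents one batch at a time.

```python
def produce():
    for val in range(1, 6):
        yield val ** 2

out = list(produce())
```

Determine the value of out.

Step 1: For each val in range(1, 6), yield val**2:
  val=1: yield 1**2 = 1
  val=2: yield 2**2 = 4
  val=3: yield 3**2 = 9
  val=4: yield 4**2 = 16
  val=5: yield 5**2 = 25
Therefore out = [1, 4, 9, 16, 25].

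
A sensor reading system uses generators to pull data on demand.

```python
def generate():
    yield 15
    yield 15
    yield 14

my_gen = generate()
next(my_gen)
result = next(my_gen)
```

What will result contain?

Step 1: generate() creates a generator.
Step 2: next(my_gen) yields 15 (consumed and discarded).
Step 3: next(my_gen) yields 15, assigned to result.
Therefore result = 15.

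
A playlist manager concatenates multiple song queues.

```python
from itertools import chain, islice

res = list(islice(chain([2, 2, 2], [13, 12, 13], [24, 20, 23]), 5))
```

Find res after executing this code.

Step 1: chain([2, 2, 2], [13, 12, 13], [24, 20, 23]) = [2, 2, 2, 13, 12, 13, 24, 20, 23].
Step 2: islice takes first 5 elements: [2, 2, 2, 13, 12].
Therefore res = [2, 2, 2, 13, 12].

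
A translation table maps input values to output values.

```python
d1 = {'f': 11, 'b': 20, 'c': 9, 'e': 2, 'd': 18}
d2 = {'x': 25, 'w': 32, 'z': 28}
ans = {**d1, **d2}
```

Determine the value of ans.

Step 1: Merge d1 and d2 (d2 values override on key conflicts).
Step 2: d1 has keys ['f', 'b', 'c', 'e', 'd'], d2 has keys ['x', 'w', 'z'].
Therefore ans = {'f': 11, 'b': 20, 'c': 9, 'e': 2, 'd': 18, 'x': 25, 'w': 32, 'z': 28}.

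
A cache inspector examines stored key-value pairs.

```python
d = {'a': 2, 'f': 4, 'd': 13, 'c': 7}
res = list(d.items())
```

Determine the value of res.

Step 1: d.items() returns (key, value) pairs in insertion order.
Therefore res = [('a', 2), ('f', 4), ('d', 13), ('c', 7)].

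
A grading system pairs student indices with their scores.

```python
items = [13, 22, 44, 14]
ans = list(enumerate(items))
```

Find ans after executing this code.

Step 1: enumerate pairs each element with its index:
  (0, 13)
  (1, 22)
  (2, 44)
  (3, 14)
Therefore ans = [(0, 13), (1, 22), (2, 44), (3, 14)].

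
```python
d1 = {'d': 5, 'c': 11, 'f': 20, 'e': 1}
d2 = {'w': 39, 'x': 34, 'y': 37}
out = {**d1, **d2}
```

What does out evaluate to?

Step 1: Merge d1 and d2 (d2 values override on key conflicts).
Step 2: d1 has keys ['d', 'c', 'f', 'e'], d2 has keys ['w', 'x', 'y'].
Therefore out = {'d': 5, 'c': 11, 'f': 20, 'e': 1, 'w': 39, 'x': 34, 'y': 37}.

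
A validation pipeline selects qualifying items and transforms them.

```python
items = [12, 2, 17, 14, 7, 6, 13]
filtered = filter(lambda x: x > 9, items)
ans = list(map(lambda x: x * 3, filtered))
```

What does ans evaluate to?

Step 1: Filter items for elements > 9:
  12: kept
  2: removed
  17: kept
  14: kept
  7: removed
  6: removed
  13: kept
Step 2: Map x * 3 on filtered [12, 17, 14, 13]:
  12 -> 36
  17 -> 51
  14 -> 42
  13 -> 39
Therefore ans = [36, 51, 42, 39].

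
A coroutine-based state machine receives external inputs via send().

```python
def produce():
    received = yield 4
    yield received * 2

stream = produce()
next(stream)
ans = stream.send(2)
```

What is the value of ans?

Step 1: next(stream) advances to first yield, producing 4.
Step 2: send(2) resumes, received = 2.
Step 3: yield received * 2 = 2 * 2 = 4.
Therefore ans = 4.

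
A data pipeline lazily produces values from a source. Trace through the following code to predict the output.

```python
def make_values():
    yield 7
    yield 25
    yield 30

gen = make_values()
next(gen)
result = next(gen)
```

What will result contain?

Step 1: make_values() creates a generator.
Step 2: next(gen) yields 7 (consumed and discarded).
Step 3: next(gen) yields 25, assigned to result.
Therefore result = 25.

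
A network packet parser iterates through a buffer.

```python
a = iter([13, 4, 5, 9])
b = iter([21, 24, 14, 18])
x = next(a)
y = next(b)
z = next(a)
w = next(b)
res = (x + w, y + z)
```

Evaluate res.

Step 1: a iterates [13, 4, 5, 9], b iterates [21, 24, 14, 18].
Step 2: x = next(a) = 13, y = next(b) = 21.
Step 3: z = next(a) = 4, w = next(b) = 24.
Step 4: res = (13 + 24, 21 + 4) = (37, 25).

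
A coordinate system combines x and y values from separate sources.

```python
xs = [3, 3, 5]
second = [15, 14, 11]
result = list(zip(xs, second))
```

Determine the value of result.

Step 1: zip pairs elements at same index:
  Index 0: (3, 15)
  Index 1: (3, 14)
  Index 2: (5, 11)
Therefore result = [(3, 15), (3, 14), (5, 11)].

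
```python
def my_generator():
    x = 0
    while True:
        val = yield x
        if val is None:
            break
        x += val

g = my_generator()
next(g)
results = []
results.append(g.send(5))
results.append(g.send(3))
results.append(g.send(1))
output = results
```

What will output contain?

Step 1: next(g) -> yield 0.
Step 2: send(5) -> x = 5, yield 5.
Step 3: send(3) -> x = 8, yield 8.
Step 4: send(1) -> x = 9, yield 9.
Therefore output = [5, 8, 9].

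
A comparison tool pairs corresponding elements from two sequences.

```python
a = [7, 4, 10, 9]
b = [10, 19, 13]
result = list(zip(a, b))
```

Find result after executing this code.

Step 1: zip stops at shortest (len(a)=4, len(b)=3):
  Index 0: (7, 10)
  Index 1: (4, 19)
  Index 2: (10, 13)
Step 2: Last element of a (9) has no pair, dropped.
Therefore result = [(7, 10), (4, 19), (10, 13)].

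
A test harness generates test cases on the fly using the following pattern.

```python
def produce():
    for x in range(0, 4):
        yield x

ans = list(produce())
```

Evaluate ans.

Step 1: The generator yields each value from range(0, 4).
Step 2: list() consumes all yields: [0, 1, 2, 3].
Therefore ans = [0, 1, 2, 3].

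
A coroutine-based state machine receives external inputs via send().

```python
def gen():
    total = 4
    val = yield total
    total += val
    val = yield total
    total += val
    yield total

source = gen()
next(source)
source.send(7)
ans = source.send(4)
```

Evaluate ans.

Step 1: next() -> yield total=4.
Step 2: send(7) -> val=7, total = 4+7 = 11, yield 11.
Step 3: send(4) -> val=4, total = 11+4 = 15, yield 15.
Therefore ans = 15.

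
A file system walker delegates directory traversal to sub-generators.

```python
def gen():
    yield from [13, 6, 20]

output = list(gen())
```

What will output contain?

Step 1: yield from delegates to the iterable, yielding each element.
Step 2: Collected values: [13, 6, 20].
Therefore output = [13, 6, 20].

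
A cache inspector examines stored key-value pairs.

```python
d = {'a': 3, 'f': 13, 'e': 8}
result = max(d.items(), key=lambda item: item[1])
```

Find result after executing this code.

Step 1: Find item with maximum value:
  ('a', 3)
  ('f', 13)
  ('e', 8)
Step 2: Maximum value is 13 at key 'f'.
Therefore result = ('f', 13).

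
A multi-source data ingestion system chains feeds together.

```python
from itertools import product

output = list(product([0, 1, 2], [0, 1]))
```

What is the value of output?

Step 1: product([0, 1, 2], [0, 1]) gives all pairs:
  (0, 0)
  (0, 1)
  (1, 0)
  (1, 1)
  (2, 0)
  (2, 1)
Therefore output = [(0, 0), (0, 1), (1, 0), (1, 1), (2, 0), (2, 1)].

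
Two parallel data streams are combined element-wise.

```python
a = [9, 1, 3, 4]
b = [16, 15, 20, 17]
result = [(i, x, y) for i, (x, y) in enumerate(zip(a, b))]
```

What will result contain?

Step 1: enumerate(zip(a, b)) gives index with paired elements:
  i=0: (9, 16)
  i=1: (1, 15)
  i=2: (3, 20)
  i=3: (4, 17)
Therefore result = [(0, 9, 16), (1, 1, 15), (2, 3, 20), (3, 4, 17)].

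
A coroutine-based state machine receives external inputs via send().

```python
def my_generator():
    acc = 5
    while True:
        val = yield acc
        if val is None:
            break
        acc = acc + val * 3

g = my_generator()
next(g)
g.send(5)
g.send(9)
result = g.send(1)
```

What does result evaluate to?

Step 1: next() -> yield acc=5.
Step 2: send(5) -> val=5, acc = 5 + 5*3 = 20, yield 20.
Step 3: send(9) -> val=9, acc = 20 + 9*3 = 47, yield 47.
Step 4: send(1) -> val=1, acc = 47 + 1*3 = 50, yield 50.
Therefore result = 50.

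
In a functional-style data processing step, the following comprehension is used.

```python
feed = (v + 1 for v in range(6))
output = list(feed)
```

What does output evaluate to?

Step 1: For each v in range(6), compute v+1:
  v=0: 0+1 = 1
  v=1: 1+1 = 2
  v=2: 2+1 = 3
  v=3: 3+1 = 4
  v=4: 4+1 = 5
  v=5: 5+1 = 6
Therefore output = [1, 2, 3, 4, 5, 6].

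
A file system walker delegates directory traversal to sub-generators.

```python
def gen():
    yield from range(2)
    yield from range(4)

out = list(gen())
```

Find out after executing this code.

Step 1: Trace yields in order:
  yield 0
  yield 1
  yield 0
  yield 1
  yield 2
  yield 3
Therefore out = [0, 1, 0, 1, 2, 3].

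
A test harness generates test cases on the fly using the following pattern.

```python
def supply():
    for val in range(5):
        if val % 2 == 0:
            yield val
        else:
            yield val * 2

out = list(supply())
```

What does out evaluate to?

Step 1: For each val in range(5), yield val if even, else val*2:
  val=0 (even): yield 0
  val=1 (odd): yield 1*2 = 2
  val=2 (even): yield 2
  val=3 (odd): yield 3*2 = 6
  val=4 (even): yield 4
Therefore out = [0, 2, 2, 6, 4].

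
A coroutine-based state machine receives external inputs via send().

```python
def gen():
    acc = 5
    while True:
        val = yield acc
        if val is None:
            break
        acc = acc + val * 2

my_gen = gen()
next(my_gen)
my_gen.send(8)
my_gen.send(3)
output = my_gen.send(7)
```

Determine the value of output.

Step 1: next() -> yield acc=5.
Step 2: send(8) -> val=8, acc = 5 + 8*2 = 21, yield 21.
Step 3: send(3) -> val=3, acc = 21 + 3*2 = 27, yield 27.
Step 4: send(7) -> val=7, acc = 27 + 7*2 = 41, yield 41.
Therefore output = 41.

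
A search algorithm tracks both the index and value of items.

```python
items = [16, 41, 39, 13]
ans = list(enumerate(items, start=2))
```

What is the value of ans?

Step 1: enumerate with start=2:
  (2, 16)
  (3, 41)
  (4, 39)
  (5, 13)
Therefore ans = [(2, 16), (3, 41), (4, 39), (5, 13)].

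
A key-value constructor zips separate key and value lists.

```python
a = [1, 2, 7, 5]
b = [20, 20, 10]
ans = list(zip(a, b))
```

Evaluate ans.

Step 1: zip stops at shortest (len(a)=4, len(b)=3):
  Index 0: (1, 20)
  Index 1: (2, 20)
  Index 2: (7, 10)
Step 2: Last element of a (5) has no pair, dropped.
Therefore ans = [(1, 20), (2, 20), (7, 10)].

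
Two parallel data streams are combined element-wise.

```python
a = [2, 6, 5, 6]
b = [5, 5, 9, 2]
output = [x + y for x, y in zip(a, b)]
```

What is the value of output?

Step 1: Add corresponding elements:
  2 + 5 = 7
  6 + 5 = 11
  5 + 9 = 14
  6 + 2 = 8
Therefore output = [7, 11, 14, 8].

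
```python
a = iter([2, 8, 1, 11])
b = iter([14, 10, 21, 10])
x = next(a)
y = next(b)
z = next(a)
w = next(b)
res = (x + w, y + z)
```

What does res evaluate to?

Step 1: a iterates [2, 8, 1, 11], b iterates [14, 10, 21, 10].
Step 2: x = next(a) = 2, y = next(b) = 14.
Step 3: z = next(a) = 8, w = next(b) = 10.
Step 4: res = (2 + 10, 14 + 8) = (12, 22).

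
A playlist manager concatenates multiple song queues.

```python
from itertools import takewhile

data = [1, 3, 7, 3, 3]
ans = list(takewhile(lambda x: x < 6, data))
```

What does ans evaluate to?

Step 1: takewhile stops at first element >= 6:
  1 < 6: take
  3 < 6: take
  7 >= 6: stop
Therefore ans = [1, 3].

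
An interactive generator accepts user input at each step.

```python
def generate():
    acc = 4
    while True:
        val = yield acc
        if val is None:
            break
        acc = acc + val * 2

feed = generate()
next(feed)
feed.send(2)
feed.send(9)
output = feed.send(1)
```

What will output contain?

Step 1: next() -> yield acc=4.
Step 2: send(2) -> val=2, acc = 4 + 2*2 = 8, yield 8.
Step 3: send(9) -> val=9, acc = 8 + 9*2 = 26, yield 26.
Step 4: send(1) -> val=1, acc = 26 + 1*2 = 28, yield 28.
Therefore output = 28.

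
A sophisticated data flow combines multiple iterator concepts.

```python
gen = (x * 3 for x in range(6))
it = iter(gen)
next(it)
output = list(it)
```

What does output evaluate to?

Step 1: Generator produces [0, 3, 6, 9, 12, 15].
Step 2: next(it) consumes first element (0).
Step 3: list(it) collects remaining: [3, 6, 9, 12, 15].
Therefore output = [3, 6, 9, 12, 15].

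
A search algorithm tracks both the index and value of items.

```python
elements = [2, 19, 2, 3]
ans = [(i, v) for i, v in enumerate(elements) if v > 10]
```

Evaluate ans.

Step 1: Filter enumerate([2, 19, 2, 3]) keeping v > 10:
  (0, 2): 2 <= 10, excluded
  (1, 19): 19 > 10, included
  (2, 2): 2 <= 10, excluded
  (3, 3): 3 <= 10, excluded
Therefore ans = [(1, 19)].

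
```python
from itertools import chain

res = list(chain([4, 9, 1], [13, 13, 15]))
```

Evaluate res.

Step 1: chain() concatenates iterables: [4, 9, 1] + [13, 13, 15].
Therefore res = [4, 9, 1, 13, 13, 15].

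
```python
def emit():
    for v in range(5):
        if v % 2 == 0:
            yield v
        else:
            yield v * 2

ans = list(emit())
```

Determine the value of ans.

Step 1: For each v in range(5), yield v if even, else v*2:
  v=0 (even): yield 0
  v=1 (odd): yield 1*2 = 2
  v=2 (even): yield 2
  v=3 (odd): yield 3*2 = 6
  v=4 (even): yield 4
Therefore ans = [0, 2, 2, 6, 4].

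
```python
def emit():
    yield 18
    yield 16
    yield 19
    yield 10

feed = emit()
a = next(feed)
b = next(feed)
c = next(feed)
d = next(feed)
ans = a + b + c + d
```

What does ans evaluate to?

Step 1: Create generator and consume all values:
  a = next(feed) = 18
  b = next(feed) = 16
  c = next(feed) = 19
  d = next(feed) = 10
Step 2: ans = 18 + 16 + 19 + 10 = 63.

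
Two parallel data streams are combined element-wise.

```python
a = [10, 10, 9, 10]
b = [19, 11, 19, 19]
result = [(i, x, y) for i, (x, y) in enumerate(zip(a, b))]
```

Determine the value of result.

Step 1: enumerate(zip(a, b)) gives index with paired elements:
  i=0: (10, 19)
  i=1: (10, 11)
  i=2: (9, 19)
  i=3: (10, 19)
Therefore result = [(0, 10, 19), (1, 10, 11), (2, 9, 19), (3, 10, 19)].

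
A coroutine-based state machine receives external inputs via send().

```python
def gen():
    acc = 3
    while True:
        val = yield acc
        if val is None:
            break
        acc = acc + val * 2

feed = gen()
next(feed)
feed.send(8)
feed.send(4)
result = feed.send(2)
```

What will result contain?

Step 1: next() -> yield acc=3.
Step 2: send(8) -> val=8, acc = 3 + 8*2 = 19, yield 19.
Step 3: send(4) -> val=4, acc = 19 + 4*2 = 27, yield 27.
Step 4: send(2) -> val=2, acc = 27 + 2*2 = 31, yield 31.
Therefore result = 31.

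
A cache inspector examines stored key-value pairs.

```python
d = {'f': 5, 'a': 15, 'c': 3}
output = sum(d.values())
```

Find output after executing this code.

Step 1: d.values() = [5, 15, 3].
Step 2: sum = 23.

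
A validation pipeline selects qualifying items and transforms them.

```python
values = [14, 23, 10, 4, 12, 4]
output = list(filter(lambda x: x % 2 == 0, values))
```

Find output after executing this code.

Step 1: Filter elements divisible by 2:
  14 % 2 = 0: kept
  23 % 2 = 1: removed
  10 % 2 = 0: kept
  4 % 2 = 0: kept
  12 % 2 = 0: kept
  4 % 2 = 0: kept
Therefore output = [14, 10, 4, 12, 4].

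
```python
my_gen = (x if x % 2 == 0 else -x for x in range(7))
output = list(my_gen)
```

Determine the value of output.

Step 1: For each x in range(7), yield x if even, else -x:
  x=0: even, yield 0
  x=1: odd, yield -1
  x=2: even, yield 2
  x=3: odd, yield -3
  x=4: even, yield 4
  x=5: odd, yield -5
  x=6: even, yield 6
Therefore output = [0, -1, 2, -3, 4, -5, 6].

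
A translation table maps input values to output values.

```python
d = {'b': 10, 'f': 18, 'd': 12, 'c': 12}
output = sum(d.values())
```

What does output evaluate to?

Step 1: d.values() = [10, 18, 12, 12].
Step 2: sum = 52.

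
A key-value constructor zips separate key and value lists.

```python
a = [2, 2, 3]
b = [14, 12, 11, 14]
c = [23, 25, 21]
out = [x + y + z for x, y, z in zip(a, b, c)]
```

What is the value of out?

Step 1: zip three lists (truncates to shortest, len=3):
  2 + 14 + 23 = 39
  2 + 12 + 25 = 39
  3 + 11 + 21 = 35
Therefore out = [39, 39, 35].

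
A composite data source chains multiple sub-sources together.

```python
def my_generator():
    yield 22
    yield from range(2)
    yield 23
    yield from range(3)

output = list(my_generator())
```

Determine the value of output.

Step 1: Trace yields in order:
  yield 22
  yield 0
  yield 1
  yield 23
  yield 0
  yield 1
  yield 2
Therefore output = [22, 0, 1, 23, 0, 1, 2].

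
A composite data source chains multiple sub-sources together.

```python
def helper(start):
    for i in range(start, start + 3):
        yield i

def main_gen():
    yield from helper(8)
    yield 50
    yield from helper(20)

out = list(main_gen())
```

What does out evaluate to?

Step 1: main_gen() delegates to helper(8):
  yield 8
  yield 9
  yield 10
Step 2: yield 50
Step 3: Delegates to helper(20):
  yield 20
  yield 21
  yield 22
Therefore out = [8, 9, 10, 50, 20, 21, 22].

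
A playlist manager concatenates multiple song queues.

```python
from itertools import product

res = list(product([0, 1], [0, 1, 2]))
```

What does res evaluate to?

Step 1: product([0, 1], [0, 1, 2]) gives all pairs:
  (0, 0)
  (0, 1)
  (0, 2)
  (1, 0)
  (1, 1)
  (1, 2)
Therefore res = [(0, 0), (0, 1), (0, 2), (1, 0), (1, 1), (1, 2)].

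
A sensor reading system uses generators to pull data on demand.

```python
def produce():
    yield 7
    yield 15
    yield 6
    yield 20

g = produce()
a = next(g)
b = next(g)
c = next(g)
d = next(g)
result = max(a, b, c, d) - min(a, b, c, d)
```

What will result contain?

Step 1: Create generator and consume all values:
  a = next(g) = 7
  b = next(g) = 15
  c = next(g) = 6
  d = next(g) = 20
Step 2: max = 20, min = 6, result = 20 - 6 = 14.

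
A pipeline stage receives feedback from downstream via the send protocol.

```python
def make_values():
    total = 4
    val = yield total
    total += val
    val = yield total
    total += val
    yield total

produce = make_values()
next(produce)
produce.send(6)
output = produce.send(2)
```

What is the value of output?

Step 1: next() -> yield total=4.
Step 2: send(6) -> val=6, total = 4+6 = 10, yield 10.
Step 3: send(2) -> val=2, total = 10+2 = 12, yield 12.
Therefore output = 12.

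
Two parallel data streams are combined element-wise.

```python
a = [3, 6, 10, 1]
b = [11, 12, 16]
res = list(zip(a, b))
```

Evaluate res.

Step 1: zip stops at shortest (len(a)=4, len(b)=3):
  Index 0: (3, 11)
  Index 1: (6, 12)
  Index 2: (10, 16)
Step 2: Last element of a (1) has no pair, dropped.
Therefore res = [(3, 11), (6, 12), (10, 16)].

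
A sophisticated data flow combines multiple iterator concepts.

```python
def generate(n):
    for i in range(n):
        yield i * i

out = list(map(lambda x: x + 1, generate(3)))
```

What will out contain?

Step 1: generate(3) yields squares: [0, 1, 4].
Step 2: map adds 1 to each: [1, 2, 5].
Therefore out = [1, 2, 5].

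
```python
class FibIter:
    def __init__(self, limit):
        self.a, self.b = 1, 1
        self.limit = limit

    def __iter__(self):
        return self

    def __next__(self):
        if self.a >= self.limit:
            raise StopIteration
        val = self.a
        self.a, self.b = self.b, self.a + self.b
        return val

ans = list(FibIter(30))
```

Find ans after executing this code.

Step 1: Fibonacci-like sequence (a=1, b=1) until >= 30:
  Yield 1, then a,b = 1,2
  Yield 1, then a,b = 2,3
  Yield 2, then a,b = 3,5
  Yield 3, then a,b = 5,8
  Yield 5, then a,b = 8,13
  Yield 8, then a,b = 13,21
  Yield 13, then a,b = 21,34
  Yield 21, then a,b = 34,55
Step 2: 34 >= 30, stop.
Therefore ans = [1, 1, 2, 3, 5, 8, 13, 21].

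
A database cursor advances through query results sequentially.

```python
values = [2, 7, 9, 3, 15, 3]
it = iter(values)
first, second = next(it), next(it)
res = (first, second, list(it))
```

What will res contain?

Step 1: Create iterator over [2, 7, 9, 3, 15, 3].
Step 2: first = 2, second = 7.
Step 3: Remaining elements: [9, 3, 15, 3].
Therefore res = (2, 7, [9, 3, 15, 3]).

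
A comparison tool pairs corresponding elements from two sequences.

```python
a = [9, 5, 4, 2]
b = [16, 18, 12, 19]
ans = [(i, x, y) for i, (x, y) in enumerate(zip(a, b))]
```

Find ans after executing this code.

Step 1: enumerate(zip(a, b)) gives index with paired elements:
  i=0: (9, 16)
  i=1: (5, 18)
  i=2: (4, 12)
  i=3: (2, 19)
Therefore ans = [(0, 9, 16), (1, 5, 18), (2, 4, 12), (3, 2, 19)].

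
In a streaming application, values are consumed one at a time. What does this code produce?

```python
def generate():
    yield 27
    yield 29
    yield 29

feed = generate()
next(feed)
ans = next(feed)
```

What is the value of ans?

Step 1: generate() creates a generator.
Step 2: next(feed) yields 27 (consumed and discarded).
Step 3: next(feed) yields 29, assigned to ans.
Therefore ans = 29.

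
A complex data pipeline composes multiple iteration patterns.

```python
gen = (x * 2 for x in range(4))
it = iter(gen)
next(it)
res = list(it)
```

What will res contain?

Step 1: Generator produces [0, 2, 4, 6].
Step 2: next(it) consumes first element (0).
Step 3: list(it) collects remaining: [2, 4, 6].
Therefore res = [2, 4, 6].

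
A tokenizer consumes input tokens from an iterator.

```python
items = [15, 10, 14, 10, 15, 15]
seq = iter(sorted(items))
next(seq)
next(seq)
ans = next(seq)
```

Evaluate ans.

Step 1: sorted([15, 10, 14, 10, 15, 15]) = [10, 10, 14, 15, 15, 15].
Step 2: Create iterator and skip 2 elements.
Step 3: next() returns 14.
Therefore ans = 14.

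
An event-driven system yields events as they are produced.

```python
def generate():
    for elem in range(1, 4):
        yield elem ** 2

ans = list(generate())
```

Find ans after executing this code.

Step 1: For each elem in range(1, 4), yield elem**2:
  elem=1: yield 1**2 = 1
  elem=2: yield 2**2 = 4
  elem=3: yield 3**2 = 9
Therefore ans = [1, 4, 9].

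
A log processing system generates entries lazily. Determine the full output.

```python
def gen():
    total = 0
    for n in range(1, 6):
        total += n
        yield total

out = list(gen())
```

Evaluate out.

Step 1: Generator accumulates running sum:
  n=1: total = 1, yield 1
  n=2: total = 3, yield 3
  n=3: total = 6, yield 6
  n=4: total = 10, yield 10
  n=5: total = 15, yield 15
Therefore out = [1, 3, 6, 10, 15].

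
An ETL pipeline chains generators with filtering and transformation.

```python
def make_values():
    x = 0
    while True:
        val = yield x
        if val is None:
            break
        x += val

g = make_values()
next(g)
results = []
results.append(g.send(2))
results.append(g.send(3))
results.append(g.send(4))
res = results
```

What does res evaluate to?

Step 1: next(g) -> yield 0.
Step 2: send(2) -> x = 2, yield 2.
Step 3: send(3) -> x = 5, yield 5.
Step 4: send(4) -> x = 9, yield 9.
Therefore res = [2, 5, 9].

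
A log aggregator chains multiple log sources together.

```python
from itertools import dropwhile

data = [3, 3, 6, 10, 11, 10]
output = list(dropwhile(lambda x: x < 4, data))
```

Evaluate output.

Step 1: dropwhile drops elements while < 4:
  3 < 4: dropped
  3 < 4: dropped
  6: kept (dropping stopped)
Step 2: Remaining elements kept regardless of condition.
Therefore output = [6, 10, 11, 10].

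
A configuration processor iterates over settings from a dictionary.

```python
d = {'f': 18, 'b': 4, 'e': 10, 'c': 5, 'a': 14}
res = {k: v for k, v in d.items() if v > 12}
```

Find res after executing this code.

Step 1: Filter items where value > 12:
  'f': 18 > 12: kept
  'b': 4 <= 12: removed
  'e': 10 <= 12: removed
  'c': 5 <= 12: removed
  'a': 14 > 12: kept
Therefore res = {'f': 18, 'a': 14}.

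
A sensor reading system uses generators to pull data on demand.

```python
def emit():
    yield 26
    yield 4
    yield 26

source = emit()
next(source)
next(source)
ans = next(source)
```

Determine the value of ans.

Step 1: emit() creates a generator.
Step 2: next(source) yields 26 (consumed and discarded).
Step 3: next(source) yields 4 (consumed and discarded).
Step 4: next(source) yields 26, assigned to ans.
Therefore ans = 26.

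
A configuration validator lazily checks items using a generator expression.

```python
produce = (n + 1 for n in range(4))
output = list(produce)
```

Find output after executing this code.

Step 1: For each n in range(4), compute n+1:
  n=0: 0+1 = 1
  n=1: 1+1 = 2
  n=2: 2+1 = 3
  n=3: 3+1 = 4
Therefore output = [1, 2, 3, 4].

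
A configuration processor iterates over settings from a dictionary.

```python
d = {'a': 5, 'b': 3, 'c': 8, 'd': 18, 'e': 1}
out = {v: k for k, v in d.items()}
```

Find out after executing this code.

Step 1: Invert dict (swap keys and values):
  'a': 5 -> 5: 'a'
  'b': 3 -> 3: 'b'
  'c': 8 -> 8: 'c'
  'd': 18 -> 18: 'd'
  'e': 1 -> 1: 'e'
Therefore out = {5: 'a', 3: 'b', 8: 'c', 18: 'd', 1: 'e'}.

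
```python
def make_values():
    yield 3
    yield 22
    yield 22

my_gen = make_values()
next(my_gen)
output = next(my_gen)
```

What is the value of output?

Step 1: make_values() creates a generator.
Step 2: next(my_gen) yields 3 (consumed and discarded).
Step 3: next(my_gen) yields 22, assigned to output.
Therefore output = 22.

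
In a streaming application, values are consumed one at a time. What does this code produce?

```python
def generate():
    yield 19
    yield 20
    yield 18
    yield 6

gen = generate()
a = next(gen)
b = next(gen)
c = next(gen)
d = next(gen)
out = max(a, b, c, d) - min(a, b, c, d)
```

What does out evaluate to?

Step 1: Create generator and consume all values:
  a = next(gen) = 19
  b = next(gen) = 20
  c = next(gen) = 18
  d = next(gen) = 6
Step 2: max = 20, min = 6, out = 20 - 6 = 14.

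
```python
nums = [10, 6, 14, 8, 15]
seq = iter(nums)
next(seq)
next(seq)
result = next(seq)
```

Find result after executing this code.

Step 1: Create iterator over [10, 6, 14, 8, 15].
Step 2: next() consumes 10.
Step 3: next() consumes 6.
Step 4: next() returns 14.
Therefore result = 14.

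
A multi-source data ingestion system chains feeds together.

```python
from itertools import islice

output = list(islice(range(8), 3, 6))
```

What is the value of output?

Step 1: islice(range(8), 3, 6) takes elements at indices [3, 6).
Step 2: Elements: [3, 4, 5].
Therefore output = [3, 4, 5].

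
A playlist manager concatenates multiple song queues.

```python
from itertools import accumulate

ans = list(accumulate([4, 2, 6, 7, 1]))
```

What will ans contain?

Step 1: accumulate computes running sums:
  + 4 = 4
  + 2 = 6
  + 6 = 12
  + 7 = 19
  + 1 = 20
Therefore ans = [4, 6, 12, 19, 20].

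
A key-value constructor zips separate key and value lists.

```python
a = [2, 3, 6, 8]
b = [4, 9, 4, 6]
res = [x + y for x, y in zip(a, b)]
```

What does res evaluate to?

Step 1: Add corresponding elements:
  2 + 4 = 6
  3 + 9 = 12
  6 + 4 = 10
  8 + 6 = 14
Therefore res = [6, 12, 10, 14].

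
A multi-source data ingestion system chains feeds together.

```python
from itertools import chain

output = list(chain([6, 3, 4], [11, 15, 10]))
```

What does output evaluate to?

Step 1: chain() concatenates iterables: [6, 3, 4] + [11, 15, 10].
Therefore output = [6, 3, 4, 11, 15, 10].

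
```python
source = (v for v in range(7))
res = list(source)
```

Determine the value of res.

Step 1: Generator expression iterates range(7): [0, 1, 2, 3, 4, 5, 6].
Step 2: list() collects all values.
Therefore res = [0, 1, 2, 3, 4, 5, 6].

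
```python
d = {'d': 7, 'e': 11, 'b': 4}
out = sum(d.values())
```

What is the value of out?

Step 1: d.values() = [7, 11, 4].
Step 2: sum = 22.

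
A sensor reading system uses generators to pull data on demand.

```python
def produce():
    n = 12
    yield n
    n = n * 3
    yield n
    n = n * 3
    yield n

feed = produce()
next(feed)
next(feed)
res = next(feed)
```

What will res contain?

Step 1: Trace through generator execution:
  Yield 1: n starts at 12, yield 12
  Yield 2: n = 12 * 3 = 36, yield 36
  Yield 3: n = 36 * 3 = 108, yield 108
Step 2: First next() gets 12, second next() gets the second value, third next() yields 108.
Therefore res = 108.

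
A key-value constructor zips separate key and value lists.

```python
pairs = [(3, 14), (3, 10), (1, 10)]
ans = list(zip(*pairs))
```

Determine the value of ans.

Step 1: zip(*pairs) transposes: unzips [(3, 14), (3, 10), (1, 10)] into separate sequences.
Step 2: First elements: (3, 3, 1), second elements: (14, 10, 10).
Therefore ans = [(3, 3, 1), (14, 10, 10)].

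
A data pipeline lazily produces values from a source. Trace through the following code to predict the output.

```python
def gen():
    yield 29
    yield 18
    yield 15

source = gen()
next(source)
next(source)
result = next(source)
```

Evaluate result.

Step 1: gen() creates a generator.
Step 2: next(source) yields 29 (consumed and discarded).
Step 3: next(source) yields 18 (consumed and discarded).
Step 4: next(source) yields 15, assigned to result.
Therefore result = 15.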